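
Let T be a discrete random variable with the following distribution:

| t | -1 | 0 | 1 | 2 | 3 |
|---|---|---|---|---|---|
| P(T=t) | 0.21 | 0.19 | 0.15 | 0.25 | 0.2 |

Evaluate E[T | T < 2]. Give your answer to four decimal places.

P(T < 2) = 0.21 + 0.19 + 0.15 = 0.55.
E[T | T < 2] = [(-1)·0.21 + 0·0.19 + 1·0.15] / 0.55
 = -0.06 / 0.55
 = -6/55

-0.1091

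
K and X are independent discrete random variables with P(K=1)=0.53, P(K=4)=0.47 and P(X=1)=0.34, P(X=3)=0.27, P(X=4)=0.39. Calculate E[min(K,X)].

E[min(K,X)] = Σ_k Σ_x min(k,x) · P(K=k)P(X=x)
 = 1·0.1802 + 1·0.1431 + 1·0.2067 + 1·0.1598 + 3·0.1269 + 4·0.1833
 = 0.1802 + 0.1431 + 0.2067 + 0.1598 + 0.3807 + 0.7332
 = 1.8037

1.8037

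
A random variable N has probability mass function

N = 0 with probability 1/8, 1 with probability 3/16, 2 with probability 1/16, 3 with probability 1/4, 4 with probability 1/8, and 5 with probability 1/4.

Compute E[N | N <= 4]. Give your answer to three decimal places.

P(N <= 4) = 1/8 + 3/16 + 1/16 + 1/4 + 1/8 = 3/4.
E[N | N <= 4] = [0·1/8 + 1·3/16 + 2·1/16 + 3·1/4 + 4·1/8] / (3/4)
 = 25/16 / (3/4)
 = 25/12

2.083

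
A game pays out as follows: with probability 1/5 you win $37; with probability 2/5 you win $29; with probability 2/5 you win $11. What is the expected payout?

23.4

E[payout] = 37·1/5 + 29·2/5 + 11·2/5
 = 37/5 + 58/5 + 22/5
 = 117/5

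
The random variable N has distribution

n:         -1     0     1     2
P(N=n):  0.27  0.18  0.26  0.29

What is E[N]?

0.57

E[N] = Σ n·P(N=n)
 = (-1)·0.27 + 0·0.18 + 1·0.26 + 2·0.29
 = (-0.27) + 0 + 0.26 + 0.58
 = 0.57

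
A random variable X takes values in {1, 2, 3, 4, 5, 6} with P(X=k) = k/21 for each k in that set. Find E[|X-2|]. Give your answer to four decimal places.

E[|X-2|] = Σ |x-2|·P(X=x)
 = 1·1/21 + 0·2/21 + 1·1/7 + 2·4/21 + 3·5/21 + 4·2/7
 = 1/21 + 0 + 1/7 + 8/21 + 5/7 + 8/7
 = 17/7

2.4286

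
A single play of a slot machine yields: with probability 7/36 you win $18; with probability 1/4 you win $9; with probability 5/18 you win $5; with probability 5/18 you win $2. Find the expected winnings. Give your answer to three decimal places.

7.694

E[payout] = 18·7/36 + 9·1/4 + 5·5/18 + 2·5/18
 = 7/2 + 9/4 + 25/18 + 5/9
 = 277/36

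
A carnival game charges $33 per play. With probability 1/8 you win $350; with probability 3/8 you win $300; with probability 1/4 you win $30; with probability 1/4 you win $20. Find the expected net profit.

135.75

E[payout] = 350·1/8 + 300·3/8 + 30·1/4 + 20·1/4
 = 175/4 + 225/2 + 15/2 + 5
 = 675/4
Net = 675/4 - 33 = 543/4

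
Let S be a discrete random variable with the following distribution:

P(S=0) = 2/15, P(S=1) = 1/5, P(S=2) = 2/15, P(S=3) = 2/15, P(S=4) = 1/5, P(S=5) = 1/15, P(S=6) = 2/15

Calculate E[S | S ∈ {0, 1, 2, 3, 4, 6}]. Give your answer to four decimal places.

2.6429

P(S ∈ {0, 1, 2, 3, 4, 6}) = 2/15 + 1/5 + 2/15 + 2/15 + 1/5 + 2/15 = 14/15.
E[S | S ∈ {0, 1, 2, 3, 4, 6}] = [0·2/15 + 1·1/5 + 2·2/15 + 3·2/15 + 4·1/5 + 6·2/15] / (14/15)
 = 37/15 / (14/15)
 = 37/14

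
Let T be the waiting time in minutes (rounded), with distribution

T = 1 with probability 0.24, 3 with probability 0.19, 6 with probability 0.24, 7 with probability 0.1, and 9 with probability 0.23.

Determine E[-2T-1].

E[-2T-1] = Σ (-2t-1)·P(T=t)
 = (-3)·0.24 + (-7)·0.19 + (-13)·0.24 + (-15)·0.1 + (-19)·0.23
 = (-0.72) + (-1.33) + (-3.12) + (-1.5) + (-4.37)
 = -11.04

-11.04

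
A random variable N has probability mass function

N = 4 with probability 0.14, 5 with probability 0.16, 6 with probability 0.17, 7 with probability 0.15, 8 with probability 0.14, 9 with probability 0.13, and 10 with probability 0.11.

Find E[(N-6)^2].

4.36

E[(N-6)^2] = Σ (n-6)^2·P(N=n)
 = 4·0.14 + 1·0.16 + 0·0.17 + 1·0.15 + 4·0.14 + 9·0.13 + 16·0.11
 = 0.56 + 0.16 + 0 + 0.15 + 0.56 + 1.17 + 1.76
 = 4.36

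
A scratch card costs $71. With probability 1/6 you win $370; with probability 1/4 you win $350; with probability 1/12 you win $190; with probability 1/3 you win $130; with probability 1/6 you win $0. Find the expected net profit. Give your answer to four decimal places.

137.3333

E[payout] = 370·1/6 + 350·1/4 + 190·1/12 + 130·1/3 + 0·1/6
 = 185/3 + 175/2 + 95/6 + 130/3 + 0
 = 625/3
Net = 625/3 - 71 = 412/3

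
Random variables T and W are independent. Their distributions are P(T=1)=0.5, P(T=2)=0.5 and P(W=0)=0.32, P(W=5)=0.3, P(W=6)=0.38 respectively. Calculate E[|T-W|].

E[|T-W|] = Σ_t Σ_w |t-w| · P(T=t)P(W=w)
 = 1·0.16 + 4·0.15 + 5·0.19 + 2·0.16 + 3·0.15 + 4·0.19
 = 0.16 + 0.6 + 0.95 + 0.32 + 0.45 + 0.76
 = 3.24

3.24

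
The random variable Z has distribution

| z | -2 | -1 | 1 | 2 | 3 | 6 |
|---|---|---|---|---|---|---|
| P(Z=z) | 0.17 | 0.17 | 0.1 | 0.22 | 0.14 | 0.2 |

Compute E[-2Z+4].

0.7

E[-2Z+4] = Σ (-2z+4)·P(Z=z)
 = 8·0.17 + 6·0.17 + 2·0.1 + 0·0.22 + (-2)·0.14 + (-8)·0.2
 = 1.36 + 1.02 + 0.2 + 0 + (-0.28) + (-1.6)
 = 0.7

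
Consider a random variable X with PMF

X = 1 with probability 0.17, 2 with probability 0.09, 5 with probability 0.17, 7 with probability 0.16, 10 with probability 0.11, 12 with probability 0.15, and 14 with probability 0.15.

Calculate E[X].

E[X] = Σ x·P(X=x)
 = 1·0.17 + 2·0.09 + 5·0.17 + 7·0.16 + 10·0.11 + 12·0.15 + 14·0.15
 = 0.17 + 0.18 + 0.85 + 1.12 + 1.1 + 1.8 + 2.1
 = 7.32

7.32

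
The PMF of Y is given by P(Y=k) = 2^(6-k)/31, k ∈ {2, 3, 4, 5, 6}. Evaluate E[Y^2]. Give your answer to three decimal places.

E[Y^2] = Σ y^2·P(Y=y)
 = 4·16/31 + 9·8/31 + 16·4/31 + 25·2/31 + 36·1/31
 = 64/31 + 72/31 + 64/31 + 50/31 + 36/31
 = 286/31

9.226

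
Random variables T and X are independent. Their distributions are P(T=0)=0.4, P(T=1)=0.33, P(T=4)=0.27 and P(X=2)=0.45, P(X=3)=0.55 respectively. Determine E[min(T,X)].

1.0185

E[min(T,X)] = Σ_t Σ_x min(t,x) · P(T=t)P(X=x)
 = 0·0.18 + 0·0.22 + 1·0.1485 + 1·0.1815 + 2·0.1215 + 3·0.1485
 = 0 + 0 + 0.1485 + 0.1815 + 0.243 + 0.4455
 = 1.0185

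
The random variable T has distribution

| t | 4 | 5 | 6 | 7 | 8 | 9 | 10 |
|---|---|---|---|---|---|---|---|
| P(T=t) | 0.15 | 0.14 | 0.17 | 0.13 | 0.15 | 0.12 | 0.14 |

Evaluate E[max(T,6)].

E[max(T,6)] = Σ max(t,6)·P(T=t)
 = 6·0.15 + 6·0.14 + 6·0.17 + 7·0.13 + 8·0.15 + 9·0.12 + 10·0.14
 = 0.9 + 0.84 + 1.02 + 0.91 + 1.2 + 1.08 + 1.4
 = 7.35

7.35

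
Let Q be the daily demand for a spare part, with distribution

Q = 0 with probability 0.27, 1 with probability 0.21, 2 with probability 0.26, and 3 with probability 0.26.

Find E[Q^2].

3.59

E[Q^2] = Σ q^2·P(Q=q)
 = 0·0.27 + 1·0.21 + 4·0.26 + 9·0.26
 = 0 + 0.21 + 1.04 + 2.34
 = 3.59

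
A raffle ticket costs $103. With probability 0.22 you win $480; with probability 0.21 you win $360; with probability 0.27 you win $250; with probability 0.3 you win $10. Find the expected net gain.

148.7

E[payout] = 480·0.22 + 360·0.21 + 250·0.27 + 10·0.3
 = 105.6 + 75.6 + 67.5 + 3
 = 251.7
Net = 251.7 - 103 = 148.7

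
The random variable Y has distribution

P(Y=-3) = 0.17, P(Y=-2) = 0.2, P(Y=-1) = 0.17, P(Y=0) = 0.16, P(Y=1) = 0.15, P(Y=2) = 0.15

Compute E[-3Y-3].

-1.11

E[-3Y-3] = Σ (-3y-3)·P(Y=y)
 = 6·0.17 + 3·0.2 + 0·0.17 + (-3)·0.16 + (-6)·0.15 + (-9)·0.15
 = 1.02 + 0.6 + 0 + (-0.48) + (-0.9) + (-1.35)
 = -1.11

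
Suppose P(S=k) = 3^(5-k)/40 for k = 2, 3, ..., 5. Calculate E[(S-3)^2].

0.85

E[(S-3)^2] = Σ (s-3)^2·P(S=s)
 = 1·27/40 + 0·9/40 + 1·3/40 + 4·1/40
 = 27/40 + 0 + 3/40 + 1/10
 = 17/20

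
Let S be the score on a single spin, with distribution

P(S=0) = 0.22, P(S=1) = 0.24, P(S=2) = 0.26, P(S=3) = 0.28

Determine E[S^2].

3.8

E[S^2] = Σ s^2·P(S=s)
 = 0·0.22 + 1·0.24 + 4·0.26 + 9·0.28
 = 0 + 0.24 + 1.04 + 2.52
 = 3.8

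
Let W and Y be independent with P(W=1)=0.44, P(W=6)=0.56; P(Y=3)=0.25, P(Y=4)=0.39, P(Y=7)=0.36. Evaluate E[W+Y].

8.63

E[W+Y] = Σ_w Σ_y (w+y) · P(W=w)P(Y=y)
 = 4·0.11 + 5·0.1716 + 8·0.1584 + 9·0.14 + 10·0.2184 + 13·0.2016
 = 0.44 + 0.858 + 1.2672 + 1.26 + 2.184 + 2.6208
 = 8.63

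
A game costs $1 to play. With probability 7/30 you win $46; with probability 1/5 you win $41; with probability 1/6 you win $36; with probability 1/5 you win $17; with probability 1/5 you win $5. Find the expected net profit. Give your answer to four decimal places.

E[payout] = 46·7/30 + 41·1/5 + 36·1/6 + 17·1/5 + 5·1/5
 = 161/15 + 41/5 + 6 + 17/5 + 1
 = 88/3
Net = 88/3 - 1 = 85/3

28.3333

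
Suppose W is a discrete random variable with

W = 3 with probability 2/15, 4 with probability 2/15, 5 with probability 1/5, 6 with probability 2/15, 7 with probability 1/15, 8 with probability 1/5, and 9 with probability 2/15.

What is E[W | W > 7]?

8.4

P(W > 7) = 1/5 + 2/15 = 1/3.
E[W | W > 7] = [8·1/5 + 9·2/15] / (1/3)
 = 14/5 / (1/3)
 = 42/5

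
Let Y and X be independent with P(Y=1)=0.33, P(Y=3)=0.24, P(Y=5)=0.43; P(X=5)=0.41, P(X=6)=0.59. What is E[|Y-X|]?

2.39

E[|Y-X|] = Σ_y Σ_x |y-x| · P(Y=y)P(X=x)
 = 4·0.1353 + 5·0.1947 + 2·0.0984 + 3·0.1416 + 0·0.1763 + 1·0.2537
 = 0.5412 + 0.9735 + 0.1968 + 0.4248 + 0 + 0.2537
 = 2.39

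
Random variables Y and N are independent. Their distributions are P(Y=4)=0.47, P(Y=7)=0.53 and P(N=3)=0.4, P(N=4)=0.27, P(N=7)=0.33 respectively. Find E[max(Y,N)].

6.0553

E[max(Y,N)] = Σ_y Σ_n max(y,n) · P(Y=y)P(N=n)
 = 4·0.188 + 4·0.1269 + 7·0.1551 + 7·0.212 + 7·0.1431 + 7·0.1749
 = 0.752 + 0.5076 + 1.0857 + 1.484 + 1.0017 + 1.2243
 = 6.0553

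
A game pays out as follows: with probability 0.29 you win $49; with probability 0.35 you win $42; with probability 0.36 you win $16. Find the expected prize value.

34.67

E[payout] = 49·0.29 + 42·0.35 + 16·0.36
 = 14.21 + 14.7 + 5.76
 = 34.67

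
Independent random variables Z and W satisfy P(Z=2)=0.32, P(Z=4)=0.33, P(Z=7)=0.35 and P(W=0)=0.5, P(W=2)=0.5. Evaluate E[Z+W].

E[Z+W] = Σ_z Σ_w (z+w) · P(Z=z)P(W=w)
 = 2·0.16 + 4·0.16 + 4·0.165 + 6·0.165 + 7·0.175 + 9·0.175
 = 0.32 + 0.64 + 0.66 + 0.99 + 1.225 + 1.575
 = 5.41

5.41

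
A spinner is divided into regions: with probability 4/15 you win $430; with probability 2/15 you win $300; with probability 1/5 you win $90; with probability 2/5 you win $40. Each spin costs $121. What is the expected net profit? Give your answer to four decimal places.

67.6667

E[payout] = 430·4/15 + 300·2/15 + 90·1/5 + 40·2/5
 = 344/3 + 40 + 18 + 16
 = 566/3
Net = 566/3 - 121 = 203/3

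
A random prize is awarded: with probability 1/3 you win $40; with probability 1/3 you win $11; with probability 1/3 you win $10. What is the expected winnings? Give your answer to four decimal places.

E[payout] = 40·1/3 + 11·1/3 + 10·1/3
 = 40/3 + 11/3 + 10/3
 = 61/3

20.3333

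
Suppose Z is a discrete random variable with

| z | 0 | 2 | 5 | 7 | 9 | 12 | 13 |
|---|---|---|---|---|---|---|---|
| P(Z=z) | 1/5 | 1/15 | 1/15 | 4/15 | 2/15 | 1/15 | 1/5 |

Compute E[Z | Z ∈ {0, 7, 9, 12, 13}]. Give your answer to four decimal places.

7.4615

P(Z ∈ {0, 7, 9, 12, 13}) = 1/5 + 4/15 + 2/15 + 1/15 + 1/5 = 13/15.
E[Z | Z ∈ {0, 7, 9, 12, 13}] = [0·1/5 + 7·4/15 + 9·2/15 + 12·1/15 + 13·1/5] / (13/15)
 = 97/15 / (13/15)
 = 97/13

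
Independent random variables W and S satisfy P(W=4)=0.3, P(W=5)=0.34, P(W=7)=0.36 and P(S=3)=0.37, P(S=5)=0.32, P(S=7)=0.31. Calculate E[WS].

26.4496

E[WS] = Σ_w Σ_s ws · P(W=w)P(S=s)
 = 12·0.111 + 20·0.096 + 28·0.093 + 15·0.1258 + 25·0.1088 + 35·0.1054 + 21·0.1332 + 35·0.1152 + 49·0.1116
 = 1.332 + 1.92 + 2.604 + 1.887 + 2.72 + 3.689 + 2.7972 + 4.032 + 5.4684
 = 26.4496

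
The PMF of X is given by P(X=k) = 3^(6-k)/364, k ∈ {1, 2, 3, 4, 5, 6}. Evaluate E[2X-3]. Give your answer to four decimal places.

-0.0165

E[2X-3] = Σ (2x-3)·P(X=x)
 = (-1)·243/364 + 1·81/364 + 3·27/364 + 5·9/364 + 7·3/364 + 9·1/364
 = (-243/364) + 81/364 + 81/364 + 45/364 + 3/52 + 9/364
 = -3/182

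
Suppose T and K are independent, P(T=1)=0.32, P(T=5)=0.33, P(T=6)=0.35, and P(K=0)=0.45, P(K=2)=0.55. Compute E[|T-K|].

E[|T-K|] = Σ_t Σ_k |t-k| · P(T=t)P(K=k)
 = 1·0.144 + 1·0.176 + 5·0.1485 + 3·0.1815 + 6·0.1575 + 4·0.1925
 = 0.144 + 0.176 + 0.7425 + 0.5445 + 0.945 + 0.77
 = 3.322

3.322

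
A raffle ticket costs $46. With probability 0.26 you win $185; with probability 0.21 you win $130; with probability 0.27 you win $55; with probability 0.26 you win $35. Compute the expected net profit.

E[payout] = 185·0.26 + 130·0.21 + 55·0.27 + 35·0.26
 = 48.1 + 27.3 + 14.85 + 9.1
 = 99.35
Net = 99.35 - 46 = 53.35

53.35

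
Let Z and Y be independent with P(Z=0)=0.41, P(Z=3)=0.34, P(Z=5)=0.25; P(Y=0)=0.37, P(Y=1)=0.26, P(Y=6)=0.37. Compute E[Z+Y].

4.75

E[Z+Y] = Σ_z Σ_y (z+y) · P(Z=z)P(Y=y)
 = 0·0.1517 + 1·0.1066 + 6·0.1517 + 3·0.1258 + 4·0.0884 + 9·0.1258 + 5·0.0925 + 6·0.065 + 11·0.0925
 = 0 + 0.1066 + 0.9102 + 0.3774 + 0.3536 + 1.1322 + 0.4625 + 0.39 + 1.0175
 = 4.75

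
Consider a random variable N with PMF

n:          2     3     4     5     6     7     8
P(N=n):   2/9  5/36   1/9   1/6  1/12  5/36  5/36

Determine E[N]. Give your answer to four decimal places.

4.7222

E[N] = Σ n·P(N=n)
 = 2·2/9 + 3·5/36 + 4·1/9 + 5·1/6 + 6·1/12 + 7·5/36 + 8·5/36
 = 4/9 + 5/12 + 4/9 + 5/6 + 1/2 + 35/36 + 10/9
 = 85/18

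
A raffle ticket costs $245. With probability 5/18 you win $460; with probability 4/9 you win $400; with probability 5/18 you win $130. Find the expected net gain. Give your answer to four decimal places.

E[payout] = 460·5/18 + 400·4/9 + 130·5/18
 = 1150/9 + 1600/9 + 325/9
 = 1025/3
Net = 1025/3 - 245 = 290/3

96.6667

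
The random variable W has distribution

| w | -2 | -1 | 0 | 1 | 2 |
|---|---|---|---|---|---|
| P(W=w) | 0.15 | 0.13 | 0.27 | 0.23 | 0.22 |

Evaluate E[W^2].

E[W^2] = Σ w^2·P(W=w)
 = 4·0.15 + 1·0.13 + 0·0.27 + 1·0.23 + 4·0.22
 = 0.6 + 0.13 + 0 + 0.23 + 0.88
 = 1.84

1.84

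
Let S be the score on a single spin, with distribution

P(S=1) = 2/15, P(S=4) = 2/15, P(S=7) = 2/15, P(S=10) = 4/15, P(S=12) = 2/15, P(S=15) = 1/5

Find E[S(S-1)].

E[S(S-1)] = Σ s(s-1)·P(S=s)
 = 0·2/15 + 12·2/15 + 42·2/15 + 90·4/15 + 132·2/15 + 210·1/5
 = 0 + 8/5 + 28/5 + 24 + 88/5 + 42
 = 454/5

90.8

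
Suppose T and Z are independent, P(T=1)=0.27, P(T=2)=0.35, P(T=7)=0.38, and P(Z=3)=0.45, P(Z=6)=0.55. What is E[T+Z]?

8.28

E[T+Z] = Σ_t Σ_z (t+z) · P(T=t)P(Z=z)
 = 4·0.1215 + 7·0.1485 + 5·0.1575 + 8·0.1925 + 10·0.171 + 13·0.209
 = 0.486 + 1.0395 + 0.7875 + 1.54 + 1.71 + 2.717
 = 8.28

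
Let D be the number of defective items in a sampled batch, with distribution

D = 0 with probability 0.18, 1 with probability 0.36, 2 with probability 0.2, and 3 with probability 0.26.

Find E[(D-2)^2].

1.34

E[(D-2)^2] = Σ (d-2)^2·P(D=d)
 = 4·0.18 + 1·0.36 + 0·0.2 + 1·0.26
 = 0.72 + 0.36 + 0 + 0.26
 = 1.34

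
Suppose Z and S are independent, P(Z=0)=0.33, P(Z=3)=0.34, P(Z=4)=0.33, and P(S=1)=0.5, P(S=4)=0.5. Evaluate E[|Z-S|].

1.83

E[|Z-S|] = Σ_z Σ_s |z-s| · P(Z=z)P(S=s)
 = 1·0.165 + 4·0.165 + 2·0.17 + 1·0.17 + 3·0.165 + 0·0.165
 = 0.165 + 0.66 + 0.34 + 0.17 + 0.495 + 0
 = 1.83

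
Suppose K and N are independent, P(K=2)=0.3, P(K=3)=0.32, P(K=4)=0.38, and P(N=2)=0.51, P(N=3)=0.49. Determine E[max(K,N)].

E[max(K,N)] = Σ_k Σ_n max(k,n) · P(K=k)P(N=n)
 = 2·0.153 + 3·0.147 + 3·0.1632 + 3·0.1568 + 4·0.1938 + 4·0.1862
 = 0.306 + 0.441 + 0.4896 + 0.4704 + 0.7752 + 0.7448
 = 3.227

3.227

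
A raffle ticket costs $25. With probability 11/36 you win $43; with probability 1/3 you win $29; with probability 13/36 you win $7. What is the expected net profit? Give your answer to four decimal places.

0.3333

E[payout] = 43·11/36 + 29·1/3 + 7·13/36
 = 473/36 + 29/3 + 91/36
 = 76/3
Net = 76/3 - 25 = 1/3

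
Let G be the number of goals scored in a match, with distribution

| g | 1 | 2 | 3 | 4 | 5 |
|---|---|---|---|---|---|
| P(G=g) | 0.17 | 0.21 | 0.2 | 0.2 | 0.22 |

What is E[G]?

E[G] = Σ g·P(G=g)
 = 1·0.17 + 2·0.21 + 3·0.2 + 4·0.2 + 5·0.22
 = 0.17 + 0.42 + 0.6 + 0.8 + 1.1
 = 3.09

3.09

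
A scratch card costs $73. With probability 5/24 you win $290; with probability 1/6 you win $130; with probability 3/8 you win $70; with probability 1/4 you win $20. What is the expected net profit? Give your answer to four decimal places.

E[payout] = 290·5/24 + 130·1/6 + 70·3/8 + 20·1/4
 = 725/12 + 65/3 + 105/4 + 5
 = 340/3
Net = 340/3 - 73 = 121/3

40.3333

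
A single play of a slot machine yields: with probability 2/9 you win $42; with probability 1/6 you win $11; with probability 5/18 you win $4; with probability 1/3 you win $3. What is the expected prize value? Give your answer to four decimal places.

E[payout] = 42·2/9 + 11·1/6 + 4·5/18 + 3·1/3
 = 28/3 + 11/6 + 10/9 + 1
 = 239/18

13.2778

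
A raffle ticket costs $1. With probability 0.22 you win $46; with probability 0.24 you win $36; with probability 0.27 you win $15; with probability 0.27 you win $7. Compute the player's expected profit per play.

23.7

E[payout] = 46·0.22 + 36·0.24 + 15·0.27 + 7·0.27
 = 10.12 + 8.64 + 4.05 + 1.89
 = 24.7
Net = 24.7 - 1 = 23.7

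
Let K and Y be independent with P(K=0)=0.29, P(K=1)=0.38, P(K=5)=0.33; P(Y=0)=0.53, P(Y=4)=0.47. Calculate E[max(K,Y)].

E[max(K,Y)] = Σ_k Σ_y max(k,y) · P(K=k)P(Y=y)
 = 0·0.1537 + 4·0.1363 + 1·0.2014 + 4·0.1786 + 5·0.1749 + 5·0.1551
 = 0 + 0.5452 + 0.2014 + 0.7144 + 0.8745 + 0.7755
 = 3.111

3.111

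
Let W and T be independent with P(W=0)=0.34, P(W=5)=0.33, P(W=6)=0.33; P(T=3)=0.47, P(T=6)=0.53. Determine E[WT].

16.6617

E[WT] = Σ_w Σ_t wt · P(W=w)P(T=t)
 = 0·0.1598 + 0·0.1802 + 15·0.1551 + 30·0.1749 + 18·0.1551 + 36·0.1749
 = 0 + 0 + 2.3265 + 5.247 + 2.7918 + 6.2964
 = 16.6617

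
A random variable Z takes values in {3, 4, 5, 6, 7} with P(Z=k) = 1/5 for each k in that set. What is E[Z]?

5

E[Z] = Σ z·P(Z=z)
 = 3·1/5 + 4·1/5 + 5·1/5 + 6·1/5 + 7·1/5
 = 3/5 + 4/5 + 1 + 6/5 + 7/5
 = 5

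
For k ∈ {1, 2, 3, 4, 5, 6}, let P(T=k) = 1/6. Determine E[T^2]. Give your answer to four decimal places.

15.1667

E[T^2] = Σ t^2·P(T=t)
 = 1·1/6 + 4·1/6 + 9·1/6 + 16·1/6 + 25·1/6 + 36·1/6
 = 1/6 + 2/3 + 3/2 + 8/3 + 25/6 + 6
 = 91/6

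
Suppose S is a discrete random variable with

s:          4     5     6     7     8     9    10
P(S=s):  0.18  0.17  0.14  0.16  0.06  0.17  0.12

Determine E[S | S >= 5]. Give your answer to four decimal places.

P(S >= 5) = 0.17 + 0.14 + 0.16 + 0.06 + 0.17 + 0.12 = 0.82.
E[S | S >= 5] = [5·0.17 + 6·0.14 + 7·0.16 + 8·0.06 + 9·0.17 + 10·0.12] / 0.82
 = 6.02 / 0.82
 = 301/41

7.3415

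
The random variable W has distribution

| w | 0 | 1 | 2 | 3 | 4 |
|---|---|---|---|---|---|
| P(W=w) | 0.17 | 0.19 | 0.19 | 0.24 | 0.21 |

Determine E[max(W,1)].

E[max(W,1)] = Σ max(w,1)·P(W=w)
 = 1·0.17 + 1·0.19 + 2·0.19 + 3·0.24 + 4·0.21
 = 0.17 + 0.19 + 0.38 + 0.72 + 0.84
 = 2.3

2.3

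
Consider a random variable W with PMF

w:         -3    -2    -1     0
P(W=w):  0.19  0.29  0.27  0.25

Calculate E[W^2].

E[W^2] = Σ w^2·P(W=w)
 = 9·0.19 + 4·0.29 + 1·0.27 + 0·0.25
 = 1.71 + 1.16 + 0.27 + 0
 = 3.14

3.14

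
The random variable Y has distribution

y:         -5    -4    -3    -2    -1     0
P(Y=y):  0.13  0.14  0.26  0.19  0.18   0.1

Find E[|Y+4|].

E[|Y+4|] = Σ |y+4|·P(Y=y)
 = 1·0.13 + 0·0.14 + 1·0.26 + 2·0.19 + 3·0.18 + 4·0.1
 = 0.13 + 0 + 0.26 + 0.38 + 0.54 + 0.4
 = 1.71

1.71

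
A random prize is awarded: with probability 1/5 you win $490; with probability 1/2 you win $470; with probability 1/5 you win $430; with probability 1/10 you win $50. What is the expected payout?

424

E[payout] = 490·1/5 + 470·1/2 + 430·1/5 + 50·1/10
 = 98 + 235 + 86 + 5
 = 424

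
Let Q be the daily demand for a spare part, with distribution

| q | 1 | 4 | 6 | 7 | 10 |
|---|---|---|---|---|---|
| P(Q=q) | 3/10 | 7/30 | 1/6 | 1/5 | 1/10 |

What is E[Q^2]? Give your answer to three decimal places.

29.833

E[Q^2] = Σ q^2·P(Q=q)
 = 1·3/10 + 16·7/30 + 36·1/6 + 49·1/5 + 100·1/10
 = 3/10 + 56/15 + 6 + 49/5 + 10
 = 179/6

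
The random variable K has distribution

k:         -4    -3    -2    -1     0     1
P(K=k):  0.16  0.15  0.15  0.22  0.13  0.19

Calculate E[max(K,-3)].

E[max(K,-3)] = Σ max(k,-3)·P(K=k)
 = (-3)·0.16 + (-3)·0.15 + (-2)·0.15 + (-1)·0.22 + 0·0.13 + 1·0.19
 = (-0.48) + (-0.45) + (-0.3) + (-0.22) + 0 + 0.19
 = -1.26

-1.26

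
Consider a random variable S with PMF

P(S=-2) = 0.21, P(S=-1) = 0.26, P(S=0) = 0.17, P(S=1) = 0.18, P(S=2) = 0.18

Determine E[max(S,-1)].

0.07

E[max(S,-1)] = Σ max(s,-1)·P(S=s)
 = (-1)·0.21 + (-1)·0.26 + 0·0.17 + 1·0.18 + 2·0.18
 = (-0.21) + (-0.26) + 0 + 0.18 + 0.36
 = 0.07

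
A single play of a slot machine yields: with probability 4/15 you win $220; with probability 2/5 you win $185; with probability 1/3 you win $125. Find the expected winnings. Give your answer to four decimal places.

E[payout] = 220·4/15 + 185·2/5 + 125·1/3
 = 176/3 + 74 + 125/3
 = 523/3

174.3333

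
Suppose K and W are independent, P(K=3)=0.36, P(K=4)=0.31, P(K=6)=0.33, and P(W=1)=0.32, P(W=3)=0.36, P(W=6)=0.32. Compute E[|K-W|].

E[|K-W|] = Σ_k Σ_w |k-w| · P(K=k)P(W=w)
 = 2·0.1152 + 0·0.1296 + 3·0.1152 + 3·0.0992 + 1·0.1116 + 2·0.0992 + 5·0.1056 + 3·0.1188 + 0·0.1056
 = 0.2304 + 0 + 0.3456 + 0.2976 + 0.1116 + 0.1984 + 0.528 + 0.3564 + 0
 = 2.068

2.068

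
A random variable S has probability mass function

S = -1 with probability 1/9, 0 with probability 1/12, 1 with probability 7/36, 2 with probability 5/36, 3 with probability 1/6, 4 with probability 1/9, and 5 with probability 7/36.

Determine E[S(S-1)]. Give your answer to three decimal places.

E[S(S-1)] = Σ s(s-1)·P(S=s)
 = 2·1/9 + 0·1/12 + 0·7/36 + 2·5/36 + 6·1/6 + 12·1/9 + 20·7/36
 = 2/9 + 0 + 0 + 5/18 + 1 + 4/3 + 35/9
 = 121/18

6.722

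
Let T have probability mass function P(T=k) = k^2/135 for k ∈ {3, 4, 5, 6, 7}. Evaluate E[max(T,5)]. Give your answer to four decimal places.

E[max(T,5)] = Σ max(t,5)·P(T=t)
 = 5·1/15 + 5·16/135 + 5·5/27 + 6·4/15 + 7·49/135
 = 1/3 + 16/27 + 25/27 + 8/5 + 343/135
 = 809/135

5.9926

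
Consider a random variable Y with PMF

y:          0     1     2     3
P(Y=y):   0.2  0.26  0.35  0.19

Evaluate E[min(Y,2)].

1.34

E[min(Y,2)] = Σ min(y,2)·P(Y=y)
 = 0·0.2 + 1·0.26 + 2·0.35 + 2·0.19
 = 0 + 0.26 + 0.7 + 0.38
 = 1.34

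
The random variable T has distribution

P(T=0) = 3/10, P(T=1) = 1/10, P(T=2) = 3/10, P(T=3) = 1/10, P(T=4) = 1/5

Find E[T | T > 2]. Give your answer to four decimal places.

P(T > 2) = 1/10 + 1/5 = 3/10.
E[T | T > 2] = [3·1/10 + 4·1/5] / (3/10)
 = 11/10 / (3/10)
 = 11/3

3.6667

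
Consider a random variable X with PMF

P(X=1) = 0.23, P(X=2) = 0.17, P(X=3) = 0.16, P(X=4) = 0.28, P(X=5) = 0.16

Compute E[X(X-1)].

E[X(X-1)] = Σ x(x-1)·P(X=x)
 = 0·0.23 + 2·0.17 + 6·0.16 + 12·0.28 + 20·0.16
 = 0 + 0.34 + 0.96 + 3.36 + 3.2
 = 7.86

7.86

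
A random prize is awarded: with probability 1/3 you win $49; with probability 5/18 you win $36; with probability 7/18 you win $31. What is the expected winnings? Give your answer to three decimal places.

E[payout] = 49·1/3 + 36·5/18 + 31·7/18
 = 49/3 + 10 + 217/18
 = 691/18

38.389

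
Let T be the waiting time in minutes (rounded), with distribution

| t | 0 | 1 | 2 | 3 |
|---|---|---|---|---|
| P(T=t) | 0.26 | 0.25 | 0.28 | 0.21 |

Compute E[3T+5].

E[3T+5] = Σ (3t+5)·P(T=t)
 = 5·0.26 + 8·0.25 + 11·0.28 + 14·0.21
 = 1.3 + 2 + 3.08 + 2.94
 = 9.32

9.32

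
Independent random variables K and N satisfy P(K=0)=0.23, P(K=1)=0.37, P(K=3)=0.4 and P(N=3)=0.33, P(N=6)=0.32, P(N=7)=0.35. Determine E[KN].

E[KN] = Σ_k Σ_n kn · P(K=k)P(N=n)
 = 0·0.0759 + 0·0.0736 + 0·0.0805 + 3·0.1221 + 6·0.1184 + 7·0.1295 + 9·0.132 + 18·0.128 + 21·0.14
 = 0 + 0 + 0 + 0.3663 + 0.7104 + 0.9065 + 1.188 + 2.304 + 2.94
 = 8.4152

8.4152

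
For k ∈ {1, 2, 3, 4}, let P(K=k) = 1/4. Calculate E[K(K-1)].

E[K(K-1)] = Σ k(k-1)·P(K=k)
 = 0·1/4 + 2·1/4 + 6·1/4 + 12·1/4
 = 0 + 1/2 + 3/2 + 3
 = 5

5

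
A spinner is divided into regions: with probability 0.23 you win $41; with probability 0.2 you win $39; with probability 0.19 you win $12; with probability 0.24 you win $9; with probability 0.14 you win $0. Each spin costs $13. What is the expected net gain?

8.67

E[payout] = 41·0.23 + 39·0.2 + 12·0.19 + 9·0.24 + 0·0.14
 = 9.43 + 7.8 + 2.28 + 2.16 + 0
 = 21.67
Net = 21.67 - 13 = 8.67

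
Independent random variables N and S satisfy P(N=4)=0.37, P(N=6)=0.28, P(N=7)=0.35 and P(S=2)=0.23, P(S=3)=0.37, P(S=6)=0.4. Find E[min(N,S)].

3.674

E[min(N,S)] = Σ_n Σ_s min(n,s) · P(N=n)P(S=s)
 = 2·0.0851 + 3·0.1369 + 4·0.148 + 2·0.0644 + 3·0.1036 + 6·0.112 + 2·0.0805 + 3·0.1295 + 6·0.14
 = 0.1702 + 0.4107 + 0.592 + 0.1288 + 0.3108 + 0.672 + 0.161 + 0.3885 + 0.84
 = 3.674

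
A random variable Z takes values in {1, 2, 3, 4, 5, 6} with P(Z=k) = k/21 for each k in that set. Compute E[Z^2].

21

E[Z^2] = Σ z^2·P(Z=z)
 = 1·1/21 + 4·2/21 + 9·1/7 + 16·4/21 + 25·5/21 + 36·2/7
 = 1/21 + 8/21 + 9/7 + 64/21 + 125/21 + 72/7
 = 21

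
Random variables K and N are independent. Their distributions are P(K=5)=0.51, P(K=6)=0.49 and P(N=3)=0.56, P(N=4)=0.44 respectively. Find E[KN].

E[KN] = Σ_k Σ_n kn · P(K=k)P(N=n)
 = 15·0.2856 + 20·0.2244 + 18·0.2744 + 24·0.2156
 = 4.284 + 4.488 + 4.9392 + 5.1744
 = 18.8856

18.8856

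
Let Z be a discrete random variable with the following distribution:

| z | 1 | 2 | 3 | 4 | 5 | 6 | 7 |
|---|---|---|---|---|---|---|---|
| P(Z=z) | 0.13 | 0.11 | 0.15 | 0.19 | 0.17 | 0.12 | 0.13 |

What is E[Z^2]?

19.9

E[Z^2] = Σ z^2·P(Z=z)
 = 1·0.13 + 4·0.11 + 9·0.15 + 16·0.19 + 25·0.17 + 36·0.12 + 49·0.13
 = 0.13 + 0.44 + 1.35 + 3.04 + 4.25 + 4.32 + 6.37
 = 19.9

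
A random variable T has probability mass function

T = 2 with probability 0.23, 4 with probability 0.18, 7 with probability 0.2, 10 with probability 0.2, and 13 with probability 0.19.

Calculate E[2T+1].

E[2T+1] = Σ (2t+1)·P(T=t)
 = 5·0.23 + 9·0.18 + 15·0.2 + 21·0.2 + 27·0.19
 = 1.15 + 1.62 + 3 + 4.2 + 5.13
 = 15.1

15.1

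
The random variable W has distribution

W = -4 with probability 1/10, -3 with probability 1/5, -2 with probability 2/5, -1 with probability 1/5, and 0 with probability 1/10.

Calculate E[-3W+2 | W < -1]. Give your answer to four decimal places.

9.7143

P(W < -1) = 1/10 + 1/5 + 2/5 = 7/10.
E[-3W+2 | W < -1] = [14·1/10 + 11·1/5 + 8·2/5] / (7/10)
 = 34/5 / (7/10)
 = 68/7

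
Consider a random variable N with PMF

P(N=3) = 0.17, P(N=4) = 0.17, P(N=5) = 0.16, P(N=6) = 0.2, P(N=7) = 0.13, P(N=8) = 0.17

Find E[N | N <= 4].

3.5

P(N <= 4) = 0.17 + 0.17 = 0.34.
E[N | N <= 4] = [3·0.17 + 4·0.17] / 0.34
 = 1.19 / 0.34
 = 7/2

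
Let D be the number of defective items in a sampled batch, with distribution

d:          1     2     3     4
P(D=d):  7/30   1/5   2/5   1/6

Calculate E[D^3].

E[D^3] = Σ d^3·P(D=d)
 = 1·7/30 + 8·1/5 + 27·2/5 + 64·1/6
 = 7/30 + 8/5 + 54/5 + 32/3
 = 233/10

23.3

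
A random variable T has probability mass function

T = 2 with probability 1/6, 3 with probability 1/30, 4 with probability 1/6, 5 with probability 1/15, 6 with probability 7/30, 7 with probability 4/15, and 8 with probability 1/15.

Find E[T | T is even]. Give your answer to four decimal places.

4.6316

P(T is even) = 1/6 + 1/6 + 7/30 + 1/15 = 19/30.
E[T | T is even] = [2·1/6 + 4·1/6 + 6·7/30 + 8·1/15] / (19/30)
 = 44/15 / (19/30)
 = 88/19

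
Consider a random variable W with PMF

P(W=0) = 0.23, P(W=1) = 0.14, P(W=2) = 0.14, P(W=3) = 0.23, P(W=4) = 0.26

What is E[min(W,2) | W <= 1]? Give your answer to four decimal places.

P(W <= 1) = 0.23 + 0.14 = 0.37.
E[min(W,2) | W <= 1] = [0·0.23 + 1·0.14] / 0.37
 = 0.14 / 0.37
 = 14/37

0.3784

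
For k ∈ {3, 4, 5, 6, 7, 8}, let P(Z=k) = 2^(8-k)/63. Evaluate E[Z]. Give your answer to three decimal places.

3.905

E[Z] = Σ z·P(Z=z)
 = 3·32/63 + 4·16/63 + 5·8/63 + 6·4/63 + 7·2/63 + 8·1/63
 = 32/21 + 64/63 + 40/63 + 8/21 + 2/9 + 8/63
 = 82/21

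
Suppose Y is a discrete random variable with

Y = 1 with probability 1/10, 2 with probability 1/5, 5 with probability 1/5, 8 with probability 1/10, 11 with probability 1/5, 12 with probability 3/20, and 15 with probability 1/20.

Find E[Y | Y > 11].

P(Y > 11) = 3/20 + 1/20 = 1/5.
E[Y | Y > 11] = [12·3/20 + 15·1/20] / (1/5)
 = 51/20 / (1/5)
 = 51/4

12.75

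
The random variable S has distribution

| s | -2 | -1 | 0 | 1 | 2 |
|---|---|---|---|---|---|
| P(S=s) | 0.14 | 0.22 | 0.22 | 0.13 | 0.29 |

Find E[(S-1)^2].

2.65

E[(S-1)^2] = Σ (s-1)^2·P(S=s)
 = 9·0.14 + 4·0.22 + 1·0.22 + 0·0.13 + 1·0.29
 = 1.26 + 0.88 + 0.22 + 0 + 0.29
 = 2.65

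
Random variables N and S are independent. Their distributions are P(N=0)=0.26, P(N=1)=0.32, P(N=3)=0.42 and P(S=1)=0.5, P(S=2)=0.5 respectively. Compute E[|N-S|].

1.18

E[|N-S|] = Σ_n Σ_s |n-s| · P(N=n)P(S=s)
 = 1·0.13 + 2·0.13 + 0·0.16 + 1·0.16 + 2·0.21 + 1·0.21
 = 0.13 + 0.26 + 0 + 0.16 + 0.42 + 0.21
 = 1.18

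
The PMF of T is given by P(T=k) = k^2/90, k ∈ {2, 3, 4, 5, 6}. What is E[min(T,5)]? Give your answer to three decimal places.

4.489

E[min(T,5)] = Σ min(t,5)·P(T=t)
 = 2·2/45 + 3·1/10 + 4·8/45 + 5·5/18 + 5·2/5
 = 4/45 + 3/10 + 32/45 + 25/18 + 2
 = 202/45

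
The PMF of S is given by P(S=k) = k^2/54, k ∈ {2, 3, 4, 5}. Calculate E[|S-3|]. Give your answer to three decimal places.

1.296

E[|S-3|] = Σ |s-3|·P(S=s)
 = 1·2/27 + 0·1/6 + 1·8/27 + 2·25/54
 = 2/27 + 0 + 8/27 + 25/27
 = 35/27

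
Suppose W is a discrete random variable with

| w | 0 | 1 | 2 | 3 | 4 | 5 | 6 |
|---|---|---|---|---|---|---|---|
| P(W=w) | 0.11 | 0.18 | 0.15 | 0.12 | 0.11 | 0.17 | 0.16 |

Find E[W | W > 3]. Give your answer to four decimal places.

5.1136

P(W > 3) = 0.11 + 0.17 + 0.16 = 0.44.
E[W | W > 3] = [4·0.11 + 5·0.17 + 6·0.16] / 0.44
 = 2.25 / 0.44
 = 225/44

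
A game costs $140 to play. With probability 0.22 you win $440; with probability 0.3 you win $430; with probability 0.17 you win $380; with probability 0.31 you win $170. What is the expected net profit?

203.1

E[payout] = 440·0.22 + 430·0.3 + 380·0.17 + 170·0.31
 = 96.8 + 129 + 64.6 + 52.7
 = 343.1
Net = 343.1 - 140 = 203.1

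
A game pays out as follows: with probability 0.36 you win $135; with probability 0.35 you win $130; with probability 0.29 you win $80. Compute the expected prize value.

117.3

E[payout] = 135·0.36 + 130·0.35 + 80·0.29
 = 48.6 + 45.5 + 23.2
 = 117.3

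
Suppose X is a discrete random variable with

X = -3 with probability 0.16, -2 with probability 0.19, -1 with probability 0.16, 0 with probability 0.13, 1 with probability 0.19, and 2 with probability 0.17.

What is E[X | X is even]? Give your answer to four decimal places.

P(X is even) = 0.19 + 0.13 + 0.17 = 0.49.
E[X | X is even] = [(-2)·0.19 + 0·0.13 + 2·0.17] / 0.49
 = -0.04 / 0.49
 = -4/49

-0.0816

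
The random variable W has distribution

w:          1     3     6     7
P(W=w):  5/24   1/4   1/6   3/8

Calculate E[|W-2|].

E[|W-2|] = Σ |w-2|·P(W=w)
 = 1·5/24 + 1·1/4 + 4·1/6 + 5·3/8
 = 5/24 + 1/4 + 2/3 + 15/8
 = 3

3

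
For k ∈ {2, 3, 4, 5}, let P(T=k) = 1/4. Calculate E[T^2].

13.5

E[T^2] = Σ t^2·P(T=t)
 = 4·1/4 + 9·1/4 + 16·1/4 + 25·1/4
 = 1 + 9/4 + 4 + 25/4
 = 27/2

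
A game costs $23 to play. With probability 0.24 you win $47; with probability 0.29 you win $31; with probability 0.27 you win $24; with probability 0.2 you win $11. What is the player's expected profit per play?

5.95

E[payout] = 47·0.24 + 31·0.29 + 24·0.27 + 11·0.2
 = 11.28 + 8.99 + 6.48 + 2.2
 = 28.95
Net = 28.95 - 23 = 5.95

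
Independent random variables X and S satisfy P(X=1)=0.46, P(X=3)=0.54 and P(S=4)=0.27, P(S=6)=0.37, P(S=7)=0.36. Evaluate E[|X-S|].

E[|X-S|] = Σ_x Σ_s |x-s| · P(X=x)P(S=s)
 = 3·0.1242 + 5·0.1702 + 6·0.1656 + 1·0.1458 + 3·0.1998 + 4·0.1944
 = 0.3726 + 0.851 + 0.9936 + 0.1458 + 0.5994 + 0.7776
 = 3.74

3.74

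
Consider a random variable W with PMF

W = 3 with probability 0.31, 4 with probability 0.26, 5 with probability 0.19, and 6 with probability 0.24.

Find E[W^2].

E[W^2] = Σ w^2·P(W=w)
 = 9·0.31 + 16·0.26 + 25·0.19 + 36·0.24
 = 2.79 + 4.16 + 4.75 + 8.64
 = 20.34

20.34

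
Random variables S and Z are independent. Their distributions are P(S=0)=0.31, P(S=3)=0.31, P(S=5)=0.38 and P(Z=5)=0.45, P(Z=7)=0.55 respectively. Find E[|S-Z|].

E[|S-Z|] = Σ_s Σ_z |s-z| · P(S=s)P(Z=z)
 = 5·0.1395 + 7·0.1705 + 2·0.1395 + 4·0.1705 + 0·0.171 + 2·0.209
 = 0.6975 + 1.1935 + 0.279 + 0.682 + 0 + 0.418
 = 3.27

3.27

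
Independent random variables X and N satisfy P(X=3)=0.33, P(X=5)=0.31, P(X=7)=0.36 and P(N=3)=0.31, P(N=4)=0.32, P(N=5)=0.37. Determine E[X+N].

E[X+N] = Σ_x Σ_n (x+n) · P(X=x)P(N=n)
 = 6·0.1023 + 7·0.1056 + 8·0.1221 + 8·0.0961 + 9·0.0992 + 10·0.1147 + 10·0.1116 + 11·0.1152 + 12·0.1332
 = 0.6138 + 0.7392 + 0.9768 + 0.7688 + 0.8928 + 1.147 + 1.116 + 1.2672 + 1.5984
 = 9.12

9.12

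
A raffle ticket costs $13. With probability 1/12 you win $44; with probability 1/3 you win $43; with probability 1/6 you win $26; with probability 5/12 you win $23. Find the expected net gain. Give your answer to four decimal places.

18.9167

E[payout] = 44·1/12 + 43·1/3 + 26·1/6 + 23·5/12
 = 11/3 + 43/3 + 13/3 + 115/12
 = 383/12
Net = 383/12 - 13 = 227/12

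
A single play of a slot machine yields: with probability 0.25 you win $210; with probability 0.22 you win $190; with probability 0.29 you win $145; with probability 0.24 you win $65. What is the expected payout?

E[payout] = 210·0.25 + 190·0.22 + 145·0.29 + 65·0.24
 = 52.5 + 41.8 + 42.05 + 15.6
 = 151.95

151.95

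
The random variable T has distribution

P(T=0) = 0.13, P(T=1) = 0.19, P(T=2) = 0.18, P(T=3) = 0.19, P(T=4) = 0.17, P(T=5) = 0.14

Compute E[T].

2.5

E[T] = Σ t·P(T=t)
 = 0·0.13 + 1·0.19 + 2·0.18 + 3·0.19 + 4·0.17 + 5·0.14
 = 0 + 0.19 + 0.36 + 0.57 + 0.68 + 0.7
 = 2.5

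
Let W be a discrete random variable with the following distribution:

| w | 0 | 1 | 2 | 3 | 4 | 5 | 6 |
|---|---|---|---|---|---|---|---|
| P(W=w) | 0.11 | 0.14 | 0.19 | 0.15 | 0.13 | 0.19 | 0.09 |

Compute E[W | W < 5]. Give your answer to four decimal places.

P(W < 5) = 0.11 + 0.14 + 0.19 + 0.15 + 0.13 = 0.72.
E[W | W < 5] = [0·0.11 + 1·0.14 + 2·0.19 + 3·0.15 + 4·0.13] / 0.72
 = 1.49 / 0.72
 = 149/72

2.0694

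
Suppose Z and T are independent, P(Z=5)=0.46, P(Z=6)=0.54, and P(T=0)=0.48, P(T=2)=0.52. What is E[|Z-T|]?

E[|Z-T|] = Σ_z Σ_t |z-t| · P(Z=z)P(T=t)
 = 5·0.2208 + 3·0.2392 + 6·0.2592 + 4·0.2808
 = 1.104 + 0.7176 + 1.5552 + 1.1232
 = 4.5

4.5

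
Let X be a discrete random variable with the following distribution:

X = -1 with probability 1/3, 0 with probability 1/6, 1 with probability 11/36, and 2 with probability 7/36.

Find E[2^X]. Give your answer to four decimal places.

1.7222

E[2^X] = Σ 2^x·P(X=x)
 = 1/2·1/3 + 1·1/6 + 2·11/36 + 4·7/36
 = 1/6 + 1/6 + 11/18 + 7/9
 = 31/18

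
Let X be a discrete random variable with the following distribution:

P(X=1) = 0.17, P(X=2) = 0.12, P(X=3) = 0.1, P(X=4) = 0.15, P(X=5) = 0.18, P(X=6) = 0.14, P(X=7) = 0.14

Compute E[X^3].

E[X^3] = Σ x^3·P(X=x)
 = 1·0.17 + 8·0.12 + 27·0.1 + 64·0.15 + 125·0.18 + 216·0.14 + 343·0.14
 = 0.17 + 0.96 + 2.7 + 9.6 + 22.5 + 30.24 + 48.02
 = 114.19

114.19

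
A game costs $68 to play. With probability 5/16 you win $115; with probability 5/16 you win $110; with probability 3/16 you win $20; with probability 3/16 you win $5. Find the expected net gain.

E[payout] = 115·5/16 + 110·5/16 + 20·3/16 + 5·3/16
 = 575/16 + 275/8 + 15/4 + 15/16
 = 75
Net = 75 - 68 = 7

7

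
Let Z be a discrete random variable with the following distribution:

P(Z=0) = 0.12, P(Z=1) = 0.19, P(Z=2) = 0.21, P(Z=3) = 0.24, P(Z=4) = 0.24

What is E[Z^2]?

7.03

E[Z^2] = Σ z^2·P(Z=z)
 = 0·0.12 + 1·0.19 + 4·0.21 + 9·0.24 + 16·0.24
 = 0 + 0.19 + 0.84 + 2.16 + 3.84
 = 7.03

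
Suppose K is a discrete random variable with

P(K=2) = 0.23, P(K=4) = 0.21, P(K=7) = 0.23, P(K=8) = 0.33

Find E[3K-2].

14.65

E[3K-2] = Σ (3k-2)·P(K=k)
 = 4·0.23 + 10·0.21 + 19·0.23 + 22·0.33
 = 0.92 + 2.1 + 4.37 + 7.26
 = 14.65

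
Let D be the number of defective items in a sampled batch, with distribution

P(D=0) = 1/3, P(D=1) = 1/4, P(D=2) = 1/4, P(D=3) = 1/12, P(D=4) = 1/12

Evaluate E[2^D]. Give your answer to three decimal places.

3.833

E[2^D] = Σ 2^d·P(D=d)
 = 1·1/3 + 2·1/4 + 4·1/4 + 8·1/12 + 16·1/12
 = 1/3 + 1/2 + 1 + 2/3 + 4/3
 = 23/6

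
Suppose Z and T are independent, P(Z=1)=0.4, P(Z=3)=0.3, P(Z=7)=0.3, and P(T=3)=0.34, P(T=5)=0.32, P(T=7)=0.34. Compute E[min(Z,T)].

E[min(Z,T)] = Σ_z Σ_t min(z,t) · P(Z=z)P(T=t)
 = 1·0.136 + 1·0.128 + 1·0.136 + 3·0.102 + 3·0.096 + 3·0.102 + 3·0.102 + 5·0.096 + 7·0.102
 = 0.136 + 0.128 + 0.136 + 0.306 + 0.288 + 0.306 + 0.306 + 0.48 + 0.714
 = 2.8

2.8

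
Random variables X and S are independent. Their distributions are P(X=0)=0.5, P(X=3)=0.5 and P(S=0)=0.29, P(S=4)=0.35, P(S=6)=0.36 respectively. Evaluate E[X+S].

E[X+S] = Σ_x Σ_s (x+s) · P(X=x)P(S=s)
 = 0·0.145 + 4·0.175 + 6·0.18 + 3·0.145 + 7·0.175 + 9·0.18
 = 0 + 0.7 + 1.08 + 0.435 + 1.225 + 1.62
 = 5.06

5.06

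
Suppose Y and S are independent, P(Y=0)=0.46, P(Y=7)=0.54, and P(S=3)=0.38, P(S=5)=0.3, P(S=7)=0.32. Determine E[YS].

E[YS] = Σ_y Σ_s ys · P(Y=y)P(S=s)
 = 0·0.1748 + 0·0.138 + 0·0.1472 + 21·0.2052 + 35·0.162 + 49·0.1728
 = 0 + 0 + 0 + 4.3092 + 5.67 + 8.4672
 = 18.4464

18.4464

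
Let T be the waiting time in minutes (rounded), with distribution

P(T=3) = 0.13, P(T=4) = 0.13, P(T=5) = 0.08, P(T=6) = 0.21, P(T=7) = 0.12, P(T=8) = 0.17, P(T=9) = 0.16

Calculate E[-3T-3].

E[-3T-3] = Σ (-3t-3)·P(T=t)
 = (-12)·0.13 + (-15)·0.13 + (-18)·0.08 + (-21)·0.21 + (-24)·0.12 + (-27)·0.17 + (-30)·0.16
 = (-1.56) + (-1.95) + (-1.44) + (-4.41) + (-2.88) + (-4.59) + (-4.8)
 = -21.63

-21.63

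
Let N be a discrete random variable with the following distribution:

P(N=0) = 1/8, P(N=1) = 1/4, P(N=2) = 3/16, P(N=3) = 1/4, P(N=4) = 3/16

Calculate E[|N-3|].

E[|N-3|] = Σ |n-3|·P(N=n)
 = 3·1/8 + 2·1/4 + 1·3/16 + 0·1/4 + 1·3/16
 = 3/8 + 1/2 + 3/16 + 0 + 3/16
 = 5/4

1.25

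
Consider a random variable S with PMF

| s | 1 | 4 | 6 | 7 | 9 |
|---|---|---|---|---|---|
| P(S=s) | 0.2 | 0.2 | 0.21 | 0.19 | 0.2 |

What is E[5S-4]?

22.95

E[5S-4] = Σ (5s-4)·P(S=s)
 = 1·0.2 + 16·0.2 + 26·0.21 + 31·0.19 + 41·0.2
 = 0.2 + 3.2 + 5.46 + 5.89 + 8.2
 = 22.95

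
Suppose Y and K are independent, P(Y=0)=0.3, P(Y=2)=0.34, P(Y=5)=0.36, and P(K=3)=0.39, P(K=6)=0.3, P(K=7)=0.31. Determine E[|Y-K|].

E[|Y-K|] = Σ_y Σ_k |y-k| · P(Y=y)P(K=k)
 = 3·0.117 + 6·0.09 + 7·0.093 + 1·0.1326 + 4·0.102 + 5·0.1054 + 2·0.1404 + 1·0.108 + 2·0.1116
 = 0.351 + 0.54 + 0.651 + 0.1326 + 0.408 + 0.527 + 0.2808 + 0.108 + 0.2232
 = 3.2216

3.2216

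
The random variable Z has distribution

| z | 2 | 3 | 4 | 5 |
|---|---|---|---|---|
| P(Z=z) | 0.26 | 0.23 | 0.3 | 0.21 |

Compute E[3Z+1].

E[3Z+1] = Σ (3z+1)·P(Z=z)
 = 7·0.26 + 10·0.23 + 13·0.3 + 16·0.21
 = 1.82 + 2.3 + 3.9 + 3.36
 = 11.38

11.38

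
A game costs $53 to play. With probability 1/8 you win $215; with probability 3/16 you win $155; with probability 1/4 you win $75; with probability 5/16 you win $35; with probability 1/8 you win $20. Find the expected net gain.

35.125

E[payout] = 215·1/8 + 155·3/16 + 75·1/4 + 35·5/16 + 20·1/8
 = 215/8 + 465/16 + 75/4 + 175/16 + 5/2
 = 705/8
Net = 705/8 - 53 = 281/8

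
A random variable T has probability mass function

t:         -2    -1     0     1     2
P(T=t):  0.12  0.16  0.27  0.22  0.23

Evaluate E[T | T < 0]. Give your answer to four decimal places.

P(T < 0) = 0.12 + 0.16 = 0.28.
E[T | T < 0] = [(-2)·0.12 + (-1)·0.16] / 0.28
 = -0.4 / 0.28
 = -10/7

-1.4286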